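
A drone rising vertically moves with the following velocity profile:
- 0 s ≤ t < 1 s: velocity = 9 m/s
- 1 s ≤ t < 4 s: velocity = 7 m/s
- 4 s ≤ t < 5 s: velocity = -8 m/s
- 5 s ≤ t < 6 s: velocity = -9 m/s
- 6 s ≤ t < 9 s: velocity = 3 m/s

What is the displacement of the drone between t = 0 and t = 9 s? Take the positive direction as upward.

22 m

Net displacement equals the area under the velocity-time graph (areas below the axis count negative).
0–1 s: 9 × 1 = 9 m
1–4 s: 7 × 3 = 21 m
4–5 s: -8 × 1 = -8 m
5–6 s: -9 × 1 = -9 m
6–9 s: 3 × 3 = 9 m
Net displacement = 22 m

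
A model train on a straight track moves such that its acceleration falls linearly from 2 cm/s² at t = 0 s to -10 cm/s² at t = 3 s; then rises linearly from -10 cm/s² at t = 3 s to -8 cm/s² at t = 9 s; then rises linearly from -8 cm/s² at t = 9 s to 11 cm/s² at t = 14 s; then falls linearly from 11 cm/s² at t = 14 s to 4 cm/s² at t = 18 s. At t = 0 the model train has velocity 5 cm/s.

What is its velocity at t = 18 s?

Δv equals the area under the a-t graph; then v = v₀ + Δv.
0–3 s: ½(2 + -10)(3) = -12 cm/s
3–9 s: ½(-10 + -8)(6) = -54 cm/s
9–14 s: ½(-8 + 11)(5) = 7.5 cm/s
14–18 s: ½(11 + 4)(4) = 30 cm/s
Δv = -28.5 cm/s, so v(18) = 5 + (-28.5) = -23.5 cm/s.

-23.5 cm/s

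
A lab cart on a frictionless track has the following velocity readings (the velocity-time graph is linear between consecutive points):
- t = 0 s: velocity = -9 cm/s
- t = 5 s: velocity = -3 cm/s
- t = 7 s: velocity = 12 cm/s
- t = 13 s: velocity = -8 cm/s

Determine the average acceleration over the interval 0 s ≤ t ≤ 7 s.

3 cm/s²

Average acceleration = Δv/Δt = (12 − -9)/(7 − 0) = 3 cm/s².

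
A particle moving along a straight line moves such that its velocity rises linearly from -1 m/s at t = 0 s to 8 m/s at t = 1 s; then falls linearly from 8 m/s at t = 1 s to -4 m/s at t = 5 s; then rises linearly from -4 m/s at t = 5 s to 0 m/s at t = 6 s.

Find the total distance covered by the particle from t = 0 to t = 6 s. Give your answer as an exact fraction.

Total distance travelled is ∫|v| dt — sum the magnitudes of each area piece.
0–1 s: v = 0 at t = 1/9 s; triangle areas 1/18 + 32/9 = 65/18 m
1–5 s: v = 0 at t = 11/3 s; triangle areas 32/3 + 8/3 = 40/3 m
5–6 s: |½(-4 + 0)(1)| = 2 m
Total distance = 341/18 m

341/18 m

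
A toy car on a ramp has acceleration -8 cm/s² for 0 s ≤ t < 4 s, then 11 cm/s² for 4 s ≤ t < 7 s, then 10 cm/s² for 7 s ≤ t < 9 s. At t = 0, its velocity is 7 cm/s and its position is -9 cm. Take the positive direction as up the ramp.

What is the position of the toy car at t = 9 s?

-34.5 cm

On each constant-a segment, Δv = aΔt and Δx = v₀Δt + ½aΔt²; chain segment to segment.
0–4 s: v starts 7 cm/s; Δx = 7·4 + ½·-8·4² = -36 cm; v ends -25 cm/s.
4–7 s: v starts -25 cm/s; Δx = -25·3 + ½·11·3² = -25.5 cm; v ends 8 cm/s.
7–9 s: v starts 8 cm/s; Δx = 8·2 + ½·10·2² = 36 cm; v ends 28 cm/s.
x(9) = -9 + Σ Δx = -34.5 cm.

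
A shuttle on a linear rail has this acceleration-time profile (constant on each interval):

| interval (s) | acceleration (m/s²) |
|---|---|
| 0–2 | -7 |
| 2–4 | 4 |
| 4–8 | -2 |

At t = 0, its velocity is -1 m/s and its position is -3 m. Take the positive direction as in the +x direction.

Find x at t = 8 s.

-85 m

On each constant-a segment, Δv = aΔt and Δx = v₀Δt + ½aΔt²; chain segment to segment.
0–2 s: v starts -1 m/s; Δx = -1·2 + ½·-7·2² = -16 m; v ends -15 m/s.
2–4 s: v starts -15 m/s; Δx = -15·2 + ½·4·2² = -22 m; v ends -7 m/s.
4–8 s: v starts -7 m/s; Δx = -7·4 + ½·-2·4² = -44 m; v ends -15 m/s.
x(8) = -3 + Σ Δx = -85 m.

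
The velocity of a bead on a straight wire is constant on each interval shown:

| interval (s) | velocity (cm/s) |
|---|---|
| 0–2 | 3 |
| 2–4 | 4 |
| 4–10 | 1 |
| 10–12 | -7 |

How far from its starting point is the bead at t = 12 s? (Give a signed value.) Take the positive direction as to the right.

6 cm

Displacement is the signed area under the v-t curve.
0–2 s: 3 × 2 = 6 cm
2–4 s: 4 × 2 = 8 cm
4–10 s: 1 × 6 = 6 cm
10–12 s: -7 × 2 = -14 cm
Net displacement = 6 cm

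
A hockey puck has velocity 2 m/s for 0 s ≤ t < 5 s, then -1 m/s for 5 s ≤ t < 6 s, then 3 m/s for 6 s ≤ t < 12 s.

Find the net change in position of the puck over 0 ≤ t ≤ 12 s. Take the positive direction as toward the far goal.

Net displacement equals the area under the velocity-time graph (areas below the axis count negative).
0–5 s: 2 × 5 = 10 m
5–6 s: -1 × 1 = -1 m
6–12 s: 3 × 6 = 18 m
Net displacement = 27 m

27 m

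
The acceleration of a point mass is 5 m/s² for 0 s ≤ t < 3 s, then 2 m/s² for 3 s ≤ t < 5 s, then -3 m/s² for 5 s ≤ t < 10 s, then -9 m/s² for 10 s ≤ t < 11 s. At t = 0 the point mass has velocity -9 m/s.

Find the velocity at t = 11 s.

Δv equals the area under the a-t graph; then v = v₀ + Δv.
0–3 s: 5 × 3 = 15 m/s
3–5 s: 2 × 2 = 4 m/s
5–10 s: -3 × 5 = -15 m/s
10–11 s: -9 × 1 = -9 m/s
Δv = -5 m/s, so v(11) = -9 + (-5) = -14 m/s.

-14 m/s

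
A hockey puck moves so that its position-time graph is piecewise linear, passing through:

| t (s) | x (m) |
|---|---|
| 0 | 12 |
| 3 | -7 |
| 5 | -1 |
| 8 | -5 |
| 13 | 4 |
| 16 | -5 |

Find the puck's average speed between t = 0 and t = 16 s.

Average speed = (total path length)/(elapsed time); on a piecewise-linear x-t graph the path length is Σ|Δx|.
0–3 s: |Δx| = |-7 − 12| = 19 m
3–5 s: |Δx| = |-1 − -7| = 6 m
5–8 s: |Δx| = |-5 − -1| = 4 m
8–13 s: |Δx| = |4 − -5| = 9 m
13–16 s: |Δx| = |-5 − 4| = 9 m
Total path = 47 m; average speed = 47/16 = 2.9375 m/s.

2.9375 m/s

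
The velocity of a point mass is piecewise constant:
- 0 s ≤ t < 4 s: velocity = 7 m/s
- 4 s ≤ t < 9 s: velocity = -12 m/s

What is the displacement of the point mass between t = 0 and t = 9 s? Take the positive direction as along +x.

Displacement is the signed area under the v-t curve.
0–4 s: 7 × 4 = 28 m
4–9 s: -12 × 5 = -60 m
Net displacement = -32 m

-32 m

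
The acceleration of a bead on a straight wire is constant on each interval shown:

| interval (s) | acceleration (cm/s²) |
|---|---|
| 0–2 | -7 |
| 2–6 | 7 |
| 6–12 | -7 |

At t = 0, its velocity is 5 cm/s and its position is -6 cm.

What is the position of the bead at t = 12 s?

-2 cm

On each constant-a segment, Δv = aΔt and Δx = v₀Δt + ½aΔt²; chain segment to segment.
0–2 s: v starts 5 cm/s; Δx = 5·2 + ½·-7·2² = -4 cm; v ends -9 cm/s.
2–6 s: v starts -9 cm/s; Δx = -9·4 + ½·7·4² = 20 cm; v ends 19 cm/s.
6–12 s: v starts 19 cm/s; Δx = 19·6 + ½·-7·6² = -12 cm; v ends -23 cm/s.
x(12) = -6 + Σ Δx = -2 cm.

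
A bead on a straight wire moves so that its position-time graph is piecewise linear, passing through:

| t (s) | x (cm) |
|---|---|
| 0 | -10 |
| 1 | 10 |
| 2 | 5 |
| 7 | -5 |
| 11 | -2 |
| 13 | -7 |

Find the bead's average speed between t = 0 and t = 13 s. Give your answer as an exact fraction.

43/13 cm/s

Average speed = (total path length)/(elapsed time); on a piecewise-linear x-t graph the path length is Σ|Δx|.
0–1 s: |Δx| = |10 − -10| = 20 cm
1–2 s: |Δx| = |5 − 10| = 5 cm
2–7 s: |Δx| = |-5 − 5| = 10 cm
7–11 s: |Δx| = |-2 − -5| = 3 cm
11–13 s: |Δx| = |-7 − -2| = 5 cm
Total path = 43 cm; average speed = 43/13 = 43/13 cm/s.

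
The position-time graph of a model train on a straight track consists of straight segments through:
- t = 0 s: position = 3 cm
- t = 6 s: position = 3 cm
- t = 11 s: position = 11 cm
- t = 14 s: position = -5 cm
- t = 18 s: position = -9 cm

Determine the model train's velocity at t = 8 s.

Velocity is the slope of the x-t graph on 6–11 s: (11 − 3)/(11 − 6) = 1.6 cm/s.

1.6 cm/s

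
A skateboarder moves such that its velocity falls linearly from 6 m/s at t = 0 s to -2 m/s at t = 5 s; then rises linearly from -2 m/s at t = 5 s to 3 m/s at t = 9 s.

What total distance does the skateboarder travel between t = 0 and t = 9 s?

Distance (not displacement) is the total path length: add the absolute areas under v-t.
0–5 s: v = 0 at t = 3.75 s; triangle areas 11.25 + 1.25 = 12.5 m
5–9 s: v = 0 at t = 6.6 s; triangle areas 1.6 + 3.6 = 5.2 m
Total distance = 17.7 m

17.7 m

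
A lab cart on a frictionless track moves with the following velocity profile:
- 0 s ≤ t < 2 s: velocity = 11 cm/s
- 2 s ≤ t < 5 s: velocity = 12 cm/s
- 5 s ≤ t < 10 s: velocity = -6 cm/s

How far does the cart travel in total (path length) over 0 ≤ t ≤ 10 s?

Total distance travelled is ∫|v| dt — sum the magnitudes of each area piece.
0–2 s: |11| × 2 = 22 cm
2–5 s: |12| × 3 = 36 cm
5–10 s: |-6| × 5 = 30 cm
Total distance = 88 cm

88 cm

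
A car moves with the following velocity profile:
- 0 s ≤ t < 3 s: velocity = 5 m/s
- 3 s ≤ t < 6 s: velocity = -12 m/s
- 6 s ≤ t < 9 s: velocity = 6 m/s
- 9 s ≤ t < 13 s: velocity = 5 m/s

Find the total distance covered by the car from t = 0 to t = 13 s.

89 m

Total distance travelled is ∫|v| dt — sum the magnitudes of each area piece.
0–3 s: |5| × 3 = 15 m
3–6 s: |-12| × 3 = 36 m
6–9 s: |6| × 3 = 18 m
9–13 s: |5| × 4 = 20 m
Total distance = 89 m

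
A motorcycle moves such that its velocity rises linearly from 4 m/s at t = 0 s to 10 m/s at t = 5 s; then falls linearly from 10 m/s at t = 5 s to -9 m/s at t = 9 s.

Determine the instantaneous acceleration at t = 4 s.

1.2 m/s²

Acceleration is the slope of the v-t graph on 0–5 s: (10 − 4)/(5 − 0) = 1.2 m/s².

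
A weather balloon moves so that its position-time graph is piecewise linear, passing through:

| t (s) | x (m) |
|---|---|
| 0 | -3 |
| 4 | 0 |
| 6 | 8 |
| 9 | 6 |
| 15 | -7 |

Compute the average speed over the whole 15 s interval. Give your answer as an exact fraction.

Average speed = (total path length)/(elapsed time); on a piecewise-linear x-t graph the path length is Σ|Δx|.
0–4 s: |Δx| = |0 − -3| = 3 m
4–6 s: |Δx| = |8 − 0| = 8 m
6–9 s: |Δx| = |6 − 8| = 2 m
9–15 s: |Δx| = |-7 − 6| = 13 m
Total path = 26 m; average speed = 26/15 = 26/15 m/s.

26/15 m/s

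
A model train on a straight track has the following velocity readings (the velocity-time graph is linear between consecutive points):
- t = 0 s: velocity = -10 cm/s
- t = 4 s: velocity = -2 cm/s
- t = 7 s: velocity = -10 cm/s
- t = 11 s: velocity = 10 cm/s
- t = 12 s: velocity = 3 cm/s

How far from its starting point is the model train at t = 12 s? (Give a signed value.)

Displacement is the signed area under the v-t curve.
0–4 s: ½(-10 + -2)(4) = -24 cm
4–7 s: ½(-2 + -10)(3) = -18 cm
7–11 s: ½(-10 + 10)(4) = 0 cm
11–12 s: ½(10 + 3)(1) = 6.5 cm
Net displacement = -35.5 cm

-35.5 cm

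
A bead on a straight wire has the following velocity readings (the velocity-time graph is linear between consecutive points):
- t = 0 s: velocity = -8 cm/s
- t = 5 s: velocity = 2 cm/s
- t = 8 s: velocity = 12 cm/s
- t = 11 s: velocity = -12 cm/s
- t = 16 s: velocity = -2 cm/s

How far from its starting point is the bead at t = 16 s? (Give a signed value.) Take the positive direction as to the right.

-29 cm

Displacement is the signed area under the v-t curve.
0–5 s: ½(-8 + 2)(5) = -15 cm
5–8 s: ½(2 + 12)(3) = 21 cm
8–11 s: ½(12 + -12)(3) = 0 cm
11–16 s: ½(-12 + -2)(5) = -35 cm
Net displacement = -29 cm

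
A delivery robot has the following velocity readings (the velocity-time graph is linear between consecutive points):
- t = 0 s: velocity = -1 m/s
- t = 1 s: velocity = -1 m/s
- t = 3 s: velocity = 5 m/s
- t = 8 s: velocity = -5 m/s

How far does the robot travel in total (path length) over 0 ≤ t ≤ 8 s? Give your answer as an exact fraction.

107/6 m

Total distance travelled is ∫|v| dt — sum the magnitudes of each area piece.
0–1 s: |-1| × 1 = 1 m
1–3 s: v = 0 at t = 4/3 s; triangle areas 1/6 + 25/6 = 13/3 m
3–8 s: v = 0 at t = 5.5 s; triangle areas 6.25 + 6.25 = 12.5 m
Total distance = 107/6 m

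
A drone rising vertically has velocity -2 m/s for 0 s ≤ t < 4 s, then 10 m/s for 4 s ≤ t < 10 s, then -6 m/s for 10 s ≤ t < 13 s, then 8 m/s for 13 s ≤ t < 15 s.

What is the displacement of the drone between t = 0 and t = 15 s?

50 m

Net displacement equals the area under the velocity-time graph (areas below the axis count negative).
0–4 s: -2 × 4 = -8 m
4–10 s: 10 × 6 = 60 m
10–13 s: -6 × 3 = -18 m
13–15 s: 8 × 2 = 16 m
Net displacement = 50 m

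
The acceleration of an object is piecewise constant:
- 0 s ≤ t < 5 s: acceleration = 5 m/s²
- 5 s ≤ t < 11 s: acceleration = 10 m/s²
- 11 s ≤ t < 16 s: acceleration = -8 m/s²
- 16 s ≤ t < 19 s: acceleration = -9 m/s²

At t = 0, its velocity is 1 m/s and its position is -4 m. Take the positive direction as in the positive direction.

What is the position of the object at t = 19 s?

827 m

On each constant-a segment, Δv = aΔt and Δx = v₀Δt + ½aΔt²; chain segment to segment.
0–5 s: v starts 1 m/s; Δx = 1·5 + ½·5·5² = 67.5 m; v ends 26 m/s.
5–11 s: v starts 26 m/s; Δx = 26·6 + ½·10·6² = 336 m; v ends 86 m/s.
11–16 s: v starts 86 m/s; Δx = 86·5 + ½·-8·5² = 330 m; v ends 46 m/s.
16–19 s: v starts 46 m/s; Δx = 46·3 + ½·-9·3² = 97.5 m; v ends 19 m/s.
x(19) = -4 + Σ Δx = 827 m.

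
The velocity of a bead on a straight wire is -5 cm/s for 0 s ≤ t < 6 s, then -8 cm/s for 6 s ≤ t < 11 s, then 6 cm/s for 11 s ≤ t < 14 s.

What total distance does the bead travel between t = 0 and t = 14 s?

88 cm

Total distance travelled is ∫|v| dt — sum the magnitudes of each area piece.
0–6 s: |-5| × 6 = 30 cm
6–11 s: |-8| × 5 = 40 cm
11–14 s: |6| × 3 = 18 cm
Total distance = 88 cm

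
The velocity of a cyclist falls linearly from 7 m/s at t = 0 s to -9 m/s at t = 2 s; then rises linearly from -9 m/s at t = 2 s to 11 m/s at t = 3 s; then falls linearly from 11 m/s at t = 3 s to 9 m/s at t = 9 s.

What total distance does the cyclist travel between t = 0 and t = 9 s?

73.175 m

Total distance travelled is ∫|v| dt — sum the magnitudes of each area piece.
0–2 s: v = 0 at t = 0.875 s; triangle areas 3.0625 + 5.0625 = 8.125 m
2–3 s: v = 0 at t = 2.45 s; triangle areas 2.025 + 3.025 = 5.05 m
3–9 s: |½(11 + 9)(6)| = 60 m
Total distance = 73.175 m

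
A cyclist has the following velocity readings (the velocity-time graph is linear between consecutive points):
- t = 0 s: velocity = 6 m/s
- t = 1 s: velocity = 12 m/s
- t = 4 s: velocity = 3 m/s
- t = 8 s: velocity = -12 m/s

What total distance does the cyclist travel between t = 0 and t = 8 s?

51.9 m

Total distance travelled is ∫|v| dt — sum the magnitudes of each area piece.
0–1 s: |½(6 + 12)(1)| = 9 m
1–4 s: |½(12 + 3)(3)| = 22.5 m
4–8 s: v = 0 at t = 4.8 s; triangle areas 1.2 + 19.2 = 20.4 m
Total distance = 51.9 m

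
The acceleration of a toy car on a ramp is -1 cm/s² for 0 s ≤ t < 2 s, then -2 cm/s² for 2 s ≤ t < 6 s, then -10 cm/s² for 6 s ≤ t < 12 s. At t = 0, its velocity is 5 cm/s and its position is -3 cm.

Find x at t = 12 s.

On each constant-a segment, Δv = aΔt and Δx = v₀Δt + ½aΔt²; chain segment to segment.
0–2 s: v starts 5 cm/s; Δx = 5·2 + ½·-1·2² = 8 cm; v ends 3 cm/s.
2–6 s: v starts 3 cm/s; Δx = 3·4 + ½·-2·4² = -4 cm; v ends -5 cm/s.
6–12 s: v starts -5 cm/s; Δx = -5·6 + ½·-10·6² = -210 cm; v ends -65 cm/s.
x(12) = -3 + Σ Δx = -209 cm.

-209 cm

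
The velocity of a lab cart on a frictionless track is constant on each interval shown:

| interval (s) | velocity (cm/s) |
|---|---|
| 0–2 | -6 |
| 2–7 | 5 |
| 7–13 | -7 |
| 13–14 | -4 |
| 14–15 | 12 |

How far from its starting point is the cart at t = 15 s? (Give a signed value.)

-21 cm

Displacement is the signed area under the v-t curve.
0–2 s: -6 × 2 = -12 cm
2–7 s: 5 × 5 = 25 cm
7–13 s: -7 × 6 = -42 cm
13–14 s: -4 × 1 = -4 cm
14–15 s: 12 × 1 = 12 cm
Net displacement = -21 cm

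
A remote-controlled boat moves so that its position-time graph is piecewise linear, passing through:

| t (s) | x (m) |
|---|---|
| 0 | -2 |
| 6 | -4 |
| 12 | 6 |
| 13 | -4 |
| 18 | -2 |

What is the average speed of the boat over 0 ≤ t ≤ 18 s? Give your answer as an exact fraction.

4/3 m/s

Average speed = (total path length)/(elapsed time); on a piecewise-linear x-t graph the path length is Σ|Δx|.
0–6 s: |Δx| = |-4 − -2| = 2 m
6–12 s: |Δx| = |6 − -4| = 10 m
12–13 s: |Δx| = |-4 − 6| = 10 m
13–18 s: |Δx| = |-2 − -4| = 2 m
Total path = 24 m; average speed = 24/18 = 4/3 m/s.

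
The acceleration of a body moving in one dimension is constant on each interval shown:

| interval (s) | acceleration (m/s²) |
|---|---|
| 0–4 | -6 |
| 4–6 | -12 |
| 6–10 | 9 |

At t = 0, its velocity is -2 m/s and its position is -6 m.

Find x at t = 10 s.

On each constant-a segment, Δv = aΔt and Δx = v₀Δt + ½aΔt²; chain segment to segment.
0–4 s: v starts -2 m/s; Δx = -2·4 + ½·-6·4² = -56 m; v ends -26 m/s.
4–6 s: v starts -26 m/s; Δx = -26·2 + ½·-12·2² = -76 m; v ends -50 m/s.
6–10 s: v starts -50 m/s; Δx = -50·4 + ½·9·4² = -128 m; v ends -14 m/s.
x(10) = -6 + Σ Δx = -266 m.

-266 m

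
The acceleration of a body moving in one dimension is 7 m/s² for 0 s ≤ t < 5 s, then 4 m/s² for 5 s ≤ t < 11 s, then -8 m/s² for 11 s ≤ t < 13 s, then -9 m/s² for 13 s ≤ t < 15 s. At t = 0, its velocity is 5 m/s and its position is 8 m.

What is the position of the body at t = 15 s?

On each constant-a segment, Δv = aΔt and Δx = v₀Δt + ½aΔt²; chain segment to segment.
0–5 s: v starts 5 m/s; Δx = 5·5 + ½·7·5² = 112.5 m; v ends 40 m/s.
5–11 s: v starts 40 m/s; Δx = 40·6 + ½·4·6² = 312 m; v ends 64 m/s.
11–13 s: v starts 64 m/s; Δx = 64·2 + ½·-8·2² = 112 m; v ends 48 m/s.
13–15 s: v starts 48 m/s; Δx = 48·2 + ½·-9·2² = 78 m; v ends 30 m/s.
x(15) = 8 + Σ Δx = 622.5 m.

622.5 m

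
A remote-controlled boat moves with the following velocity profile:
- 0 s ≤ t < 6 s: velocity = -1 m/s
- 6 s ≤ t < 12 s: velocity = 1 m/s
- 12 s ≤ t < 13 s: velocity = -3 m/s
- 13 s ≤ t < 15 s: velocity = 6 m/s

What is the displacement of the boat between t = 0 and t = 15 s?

Net displacement equals the area under the velocity-time graph (areas below the axis count negative).
0–6 s: -1 × 6 = -6 m
6–12 s: 1 × 6 = 6 m
12–13 s: -3 × 1 = -3 m
13–15 s: 6 × 2 = 12 m
Net displacement = 9 m

9 m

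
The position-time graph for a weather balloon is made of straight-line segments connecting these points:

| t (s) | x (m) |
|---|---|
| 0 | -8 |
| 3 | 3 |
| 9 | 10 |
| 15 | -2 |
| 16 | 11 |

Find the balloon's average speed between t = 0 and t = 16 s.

2.6875 m/s

Average speed = (total path length)/(elapsed time); on a piecewise-linear x-t graph the path length is Σ|Δx|.
0–3 s: |Δx| = |3 − -8| = 11 m
3–9 s: |Δx| = |10 − 3| = 7 m
9–15 s: |Δx| = |-2 − 10| = 12 m
15–16 s: |Δx| = |11 − -2| = 13 m
Total path = 43 m; average speed = 43/16 = 2.6875 m/s.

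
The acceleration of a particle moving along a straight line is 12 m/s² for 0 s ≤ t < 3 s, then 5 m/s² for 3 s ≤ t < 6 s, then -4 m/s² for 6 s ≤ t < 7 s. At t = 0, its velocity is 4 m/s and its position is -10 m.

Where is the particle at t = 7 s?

251.5 m

On each constant-a segment, Δv = aΔt and Δx = v₀Δt + ½aΔt²; chain segment to segment.
0–3 s: v starts 4 m/s; Δx = 4·3 + ½·12·3² = 66 m; v ends 40 m/s.
3–6 s: v starts 40 m/s; Δx = 40·3 + ½·5·3² = 142.5 m; v ends 55 m/s.
6–7 s: v starts 55 m/s; Δx = 55·1 + ½·-4·1² = 53 m; v ends 51 m/s.
x(7) = -10 + Σ Δx = 251.5 m.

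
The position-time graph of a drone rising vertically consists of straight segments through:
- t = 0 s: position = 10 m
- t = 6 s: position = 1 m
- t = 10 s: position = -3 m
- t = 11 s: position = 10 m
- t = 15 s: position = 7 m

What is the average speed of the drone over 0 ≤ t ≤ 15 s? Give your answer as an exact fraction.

29/15 m/s

Average speed = (total path length)/(elapsed time); on a piecewise-linear x-t graph the path length is Σ|Δx|.
0–6 s: |Δx| = |1 − 10| = 9 m
6–10 s: |Δx| = |-3 − 1| = 4 m
10–11 s: |Δx| = |10 − -3| = 13 m
11–15 s: |Δx| = |7 − 10| = 3 m
Total path = 29 m; average speed = 29/15 = 29/15 m/s.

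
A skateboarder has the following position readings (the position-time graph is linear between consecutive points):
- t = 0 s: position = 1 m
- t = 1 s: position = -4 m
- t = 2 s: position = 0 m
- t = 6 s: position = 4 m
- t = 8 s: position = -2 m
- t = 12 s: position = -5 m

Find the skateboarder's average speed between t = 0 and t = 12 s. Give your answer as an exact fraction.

11/6 m/s

Average speed = (total path length)/(elapsed time); on a piecewise-linear x-t graph the path length is Σ|Δx|.
0–1 s: |Δx| = |-4 − 1| = 5 m
1–2 s: |Δx| = |0 − -4| = 4 m
2–6 s: |Δx| = |4 − 0| = 4 m
6–8 s: |Δx| = |-2 − 4| = 6 m
8–12 s: |Δx| = |-5 − -2| = 3 m
Total path = 22 m; average speed = 22/12 = 11/6 m/s.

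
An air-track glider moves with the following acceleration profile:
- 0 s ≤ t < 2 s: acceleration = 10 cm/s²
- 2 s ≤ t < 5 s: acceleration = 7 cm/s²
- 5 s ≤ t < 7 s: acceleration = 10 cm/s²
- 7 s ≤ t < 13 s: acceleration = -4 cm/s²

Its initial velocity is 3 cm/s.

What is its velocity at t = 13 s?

40 cm/s

Δv equals the area under the a-t graph; then v = v₀ + Δv.
0–2 s: 10 × 2 = 20 cm/s
2–5 s: 7 × 3 = 21 cm/s
5–7 s: 10 × 2 = 20 cm/s
7–13 s: -4 × 6 = -24 cm/s
Δv = 37 cm/s, so v(13) = 3 + (37) = 40 cm/s.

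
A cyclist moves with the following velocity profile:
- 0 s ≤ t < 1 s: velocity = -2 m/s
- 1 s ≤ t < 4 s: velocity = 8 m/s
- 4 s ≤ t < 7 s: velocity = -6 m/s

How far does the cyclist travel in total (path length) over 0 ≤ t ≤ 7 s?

44 m

Total distance travelled is ∫|v| dt — sum the magnitudes of each area piece.
0–1 s: |-2| × 1 = 2 m
1–4 s: |8| × 3 = 24 m
4–7 s: |-6| × 3 = 18 m
Total distance = 44 m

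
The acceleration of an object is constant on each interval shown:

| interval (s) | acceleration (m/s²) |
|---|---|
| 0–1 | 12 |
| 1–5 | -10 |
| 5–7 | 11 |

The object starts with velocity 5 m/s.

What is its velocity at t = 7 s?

-1 m/s

Δv equals the area under the a-t graph; then v = v₀ + Δv.
0–1 s: 12 × 1 = 12 m/s
1–5 s: -10 × 4 = -40 m/s
5–7 s: 11 × 2 = 22 m/s
Δv = -6 m/s, so v(7) = 5 + (-6) = -1 m/s.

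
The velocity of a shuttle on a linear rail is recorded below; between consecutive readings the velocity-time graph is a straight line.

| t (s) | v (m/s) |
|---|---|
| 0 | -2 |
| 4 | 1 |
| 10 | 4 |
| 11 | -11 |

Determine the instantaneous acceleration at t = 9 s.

Acceleration is the slope of the v-t graph on 4–10 s: (4 − 1)/(10 − 4) = 0.5 m/s².

0.5 m/s²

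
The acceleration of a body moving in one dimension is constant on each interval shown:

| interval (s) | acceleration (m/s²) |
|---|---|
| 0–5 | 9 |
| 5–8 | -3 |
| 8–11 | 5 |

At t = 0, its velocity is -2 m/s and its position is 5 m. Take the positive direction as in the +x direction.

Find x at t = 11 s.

On each constant-a segment, Δv = aΔt and Δx = v₀Δt + ½aΔt²; chain segment to segment.
0–5 s: v starts -2 m/s; Δx = -2·5 + ½·9·5² = 102.5 m; v ends 43 m/s.
5–8 s: v starts 43 m/s; Δx = 43·3 + ½·-3·3² = 115.5 m; v ends 34 m/s.
8–11 s: v starts 34 m/s; Δx = 34·3 + ½·5·3² = 124.5 m; v ends 49 m/s.
x(11) = 5 + Σ Δx = 347.5 m.

347.5 m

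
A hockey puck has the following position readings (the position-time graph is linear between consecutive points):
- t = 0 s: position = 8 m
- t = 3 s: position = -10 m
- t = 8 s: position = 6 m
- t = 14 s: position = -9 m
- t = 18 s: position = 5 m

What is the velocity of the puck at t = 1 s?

-6 m/s

Velocity is the slope of the x-t graph on 0–3 s: (-10 − 8)/(3 − 0) = -6 m/s.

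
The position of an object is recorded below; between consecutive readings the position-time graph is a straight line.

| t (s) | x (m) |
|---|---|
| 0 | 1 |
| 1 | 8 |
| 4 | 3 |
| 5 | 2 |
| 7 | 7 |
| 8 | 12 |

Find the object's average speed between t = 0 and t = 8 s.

Average speed = (total path length)/(elapsed time); on a piecewise-linear x-t graph the path length is Σ|Δx|.
0–1 s: |Δx| = |8 − 1| = 7 m
1–4 s: |Δx| = |3 − 8| = 5 m
4–5 s: |Δx| = |2 − 3| = 1 m
5–7 s: |Δx| = |7 − 2| = 5 m
7–8 s: |Δx| = |12 − 7| = 5 m
Total path = 23 m; average speed = 23/8 = 2.875 m/s.

2.875 m/s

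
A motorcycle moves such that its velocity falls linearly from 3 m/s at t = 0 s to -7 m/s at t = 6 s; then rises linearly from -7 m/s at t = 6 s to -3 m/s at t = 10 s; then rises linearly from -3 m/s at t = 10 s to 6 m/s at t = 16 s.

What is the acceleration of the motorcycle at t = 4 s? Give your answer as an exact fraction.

Acceleration is the slope of the v-t graph on 0–6 s: (-7 − 3)/(6 − 0) = -5/3 m/s².

-5/3 m/s²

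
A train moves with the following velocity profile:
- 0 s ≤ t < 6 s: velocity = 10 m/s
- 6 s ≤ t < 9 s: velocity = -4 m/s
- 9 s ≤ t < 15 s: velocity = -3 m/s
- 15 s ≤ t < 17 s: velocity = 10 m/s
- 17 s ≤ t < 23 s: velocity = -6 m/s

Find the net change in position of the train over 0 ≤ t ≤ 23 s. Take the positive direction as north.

Displacement is the signed area under the v-t curve.
0–6 s: 10 × 6 = 60 m
6–9 s: -4 × 3 = -12 m
9–15 s: -3 × 6 = -18 m
15–17 s: 10 × 2 = 20 m
17–23 s: -6 × 6 = -36 m
Net displacement = 14 m

14 m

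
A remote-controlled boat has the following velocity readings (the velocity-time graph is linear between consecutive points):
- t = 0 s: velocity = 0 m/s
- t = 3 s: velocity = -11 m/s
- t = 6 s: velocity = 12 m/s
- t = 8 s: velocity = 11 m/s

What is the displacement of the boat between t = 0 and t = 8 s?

8 m

Displacement is the signed area under the v-t curve.
0–3 s: ½(0 + -11)(3) = -16.5 m
3–6 s: ½(-11 + 12)(3) = 1.5 m
6–8 s: ½(12 + 11)(2) = 23 m
Net displacement = 8 m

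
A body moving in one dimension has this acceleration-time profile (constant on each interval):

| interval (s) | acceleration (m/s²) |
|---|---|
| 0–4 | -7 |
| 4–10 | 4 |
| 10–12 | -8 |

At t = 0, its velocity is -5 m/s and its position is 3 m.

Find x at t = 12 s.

-233 m

On each constant-a segment, Δv = aΔt and Δx = v₀Δt + ½aΔt²; chain segment to segment.
0–4 s: v starts -5 m/s; Δx = -5·4 + ½·-7·4² = -76 m; v ends -33 m/s.
4–10 s: v starts -33 m/s; Δx = -33·6 + ½·4·6² = -126 m; v ends -9 m/s.
10–12 s: v starts -9 m/s; Δx = -9·2 + ½·-8·2² = -34 m; v ends -25 m/s.
x(12) = 3 + Σ Δx = -233 m.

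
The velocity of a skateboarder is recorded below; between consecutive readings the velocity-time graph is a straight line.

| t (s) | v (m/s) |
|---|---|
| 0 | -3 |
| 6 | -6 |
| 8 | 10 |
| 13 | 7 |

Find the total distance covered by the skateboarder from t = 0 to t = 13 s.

78 m

Distance (not displacement) is the total path length: add the absolute areas under v-t.
0–6 s: |½(-3 + -6)(6)| = 27 m
6–8 s: v = 0 at t = 6.75 s; triangle areas 2.25 + 6.25 = 8.5 m
8–13 s: |½(10 + 7)(5)| = 42.5 m
Total distance = 78 m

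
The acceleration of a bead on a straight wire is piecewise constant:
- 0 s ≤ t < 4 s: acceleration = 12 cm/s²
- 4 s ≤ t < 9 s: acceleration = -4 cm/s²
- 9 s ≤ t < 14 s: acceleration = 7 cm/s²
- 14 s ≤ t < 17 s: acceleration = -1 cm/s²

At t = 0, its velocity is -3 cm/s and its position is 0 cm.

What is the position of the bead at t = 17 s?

On each constant-a segment, Δv = aΔt and Δx = v₀Δt + ½aΔt²; chain segment to segment.
0–4 s: v starts -3 cm/s; Δx = -3·4 + ½·12·4² = 84 cm; v ends 45 cm/s.
4–9 s: v starts 45 cm/s; Δx = 45·5 + ½·-4·5² = 175 cm; v ends 25 cm/s.
9–14 s: v starts 25 cm/s; Δx = 25·5 + ½·7·5² = 212.5 cm; v ends 60 cm/s.
14–17 s: v starts 60 cm/s; Δx = 60·3 + ½·-1·3² = 175.5 cm; v ends 57 cm/s.
x(17) = 0 + Σ Δx = 647 cm.

647 cm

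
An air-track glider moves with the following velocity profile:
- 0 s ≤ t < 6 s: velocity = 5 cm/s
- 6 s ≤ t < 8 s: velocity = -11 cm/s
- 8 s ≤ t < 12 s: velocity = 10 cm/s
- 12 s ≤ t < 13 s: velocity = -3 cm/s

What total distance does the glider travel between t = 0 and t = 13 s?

Distance (not displacement) is the total path length: add the absolute areas under v-t.
0–6 s: |5| × 6 = 30 cm
6–8 s: |-11| × 2 = 22 cm
8–12 s: |10| × 4 = 40 cm
12–13 s: |-3| × 1 = 3 cm
Total distance = 95 cm

95 cm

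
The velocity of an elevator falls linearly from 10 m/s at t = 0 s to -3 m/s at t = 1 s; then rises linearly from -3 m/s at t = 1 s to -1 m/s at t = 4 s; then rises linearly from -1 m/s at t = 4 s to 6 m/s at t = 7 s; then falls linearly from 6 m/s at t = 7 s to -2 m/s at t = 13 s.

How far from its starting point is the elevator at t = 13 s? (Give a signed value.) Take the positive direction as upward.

Net displacement equals the area under the velocity-time graph (areas below the axis count negative).
0–1 s: ½(10 + -3)(1) = 3.5 m
1–4 s: ½(-3 + -1)(3) = -6 m
4–7 s: ½(-1 + 6)(3) = 7.5 m
7–13 s: ½(6 + -2)(6) = 12 m
Net displacement = 17 m

17 m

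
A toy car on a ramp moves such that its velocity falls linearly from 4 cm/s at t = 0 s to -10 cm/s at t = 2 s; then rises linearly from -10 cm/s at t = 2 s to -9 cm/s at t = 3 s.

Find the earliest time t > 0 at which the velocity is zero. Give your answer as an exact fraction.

t = 4/7 s

v changes sign on 0–2 s (from 4 to -10); the graph is linear there, so v = 0 at t = 0 + (-4)·(2 − 0)/(-10 − 4) = 4/7 s.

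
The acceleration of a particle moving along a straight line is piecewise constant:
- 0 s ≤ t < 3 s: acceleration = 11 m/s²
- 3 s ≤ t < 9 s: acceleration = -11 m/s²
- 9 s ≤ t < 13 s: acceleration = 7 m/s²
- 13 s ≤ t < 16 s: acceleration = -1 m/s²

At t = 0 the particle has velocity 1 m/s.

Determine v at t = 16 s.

Δv equals the area under the a-t graph; then v = v₀ + Δv.
0–3 s: 11 × 3 = 33 m/s
3–9 s: -11 × 6 = -66 m/s
9–13 s: 7 × 4 = 28 m/s
13–16 s: -1 × 3 = -3 m/s
Δv = -8 m/s, so v(16) = 1 + (-8) = -7 m/s.

-7 m/s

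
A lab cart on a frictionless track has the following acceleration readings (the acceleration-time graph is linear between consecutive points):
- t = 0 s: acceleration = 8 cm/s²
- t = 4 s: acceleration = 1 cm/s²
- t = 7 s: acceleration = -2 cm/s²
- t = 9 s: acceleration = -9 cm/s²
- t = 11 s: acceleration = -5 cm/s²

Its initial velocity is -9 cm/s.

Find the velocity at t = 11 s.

-17.5 cm/s

Δv equals the area under the a-t graph; then v = v₀ + Δv.
0–4 s: ½(8 + 1)(4) = 18 cm/s
4–7 s: ½(1 + -2)(3) = -1.5 cm/s
7–9 s: ½(-2 + -9)(2) = -11 cm/s
9–11 s: ½(-9 + -5)(2) = -14 cm/s
Δv = -8.5 cm/s, so v(11) = -9 + (-8.5) = -17.5 cm/s.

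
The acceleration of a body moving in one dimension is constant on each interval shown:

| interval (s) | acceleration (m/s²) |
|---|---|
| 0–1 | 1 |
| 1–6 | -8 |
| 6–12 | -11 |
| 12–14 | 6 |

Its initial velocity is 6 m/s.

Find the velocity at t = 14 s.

-87 m/s

Δv equals the area under the a-t graph; then v = v₀ + Δv.
0–1 s: 1 × 1 = 1 m/s
1–6 s: -8 × 5 = -40 m/s
6–12 s: -11 × 6 = -66 m/s
12–14 s: 6 × 2 = 12 m/s
Δv = -93 m/s, so v(14) = 6 + (-93) = -87 m/s.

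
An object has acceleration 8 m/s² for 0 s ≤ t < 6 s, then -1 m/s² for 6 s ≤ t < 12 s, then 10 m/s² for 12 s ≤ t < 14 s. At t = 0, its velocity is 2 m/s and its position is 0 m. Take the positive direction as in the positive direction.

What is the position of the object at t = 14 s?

On each constant-a segment, Δv = aΔt and Δx = v₀Δt + ½aΔt²; chain segment to segment.
0–6 s: v starts 2 m/s; Δx = 2·6 + ½·8·6² = 156 m; v ends 50 m/s.
6–12 s: v starts 50 m/s; Δx = 50·6 + ½·-1·6² = 282 m; v ends 44 m/s.
12–14 s: v starts 44 m/s; Δx = 44·2 + ½·10·2² = 108 m; v ends 64 m/s.
x(14) = 0 + Σ Δx = 546 m.

546 m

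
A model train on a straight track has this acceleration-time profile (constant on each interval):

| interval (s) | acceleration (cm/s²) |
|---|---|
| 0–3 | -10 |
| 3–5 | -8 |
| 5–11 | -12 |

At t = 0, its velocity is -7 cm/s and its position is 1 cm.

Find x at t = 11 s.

On each constant-a segment, Δv = aΔt and Δx = v₀Δt + ½aΔt²; chain segment to segment.
0–3 s: v starts -7 cm/s; Δx = -7·3 + ½·-10·3² = -66 cm; v ends -37 cm/s.
3–5 s: v starts -37 cm/s; Δx = -37·2 + ½·-8·2² = -90 cm; v ends -53 cm/s.
5–11 s: v starts -53 cm/s; Δx = -53·6 + ½·-12·6² = -534 cm; v ends -125 cm/s.
x(11) = 1 + Σ Δx = -689 cm.

-689 cm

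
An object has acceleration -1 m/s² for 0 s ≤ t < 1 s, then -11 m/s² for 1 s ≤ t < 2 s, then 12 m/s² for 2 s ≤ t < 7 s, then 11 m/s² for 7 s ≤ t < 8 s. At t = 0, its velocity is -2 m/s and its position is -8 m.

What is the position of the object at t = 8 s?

On each constant-a segment, Δv = aΔt and Δx = v₀Δt + ½aΔt²; chain segment to segment.
0–1 s: v starts -2 m/s; Δx = -2·1 + ½·-1·1² = -2.5 m; v ends -3 m/s.
1–2 s: v starts -3 m/s; Δx = -3·1 + ½·-11·1² = -8.5 m; v ends -14 m/s.
2–7 s: v starts -14 m/s; Δx = -14·5 + ½·12·5² = 80 m; v ends 46 m/s.
7–8 s: v starts 46 m/s; Δx = 46·1 + ½·11·1² = 51.5 m; v ends 57 m/s.
x(8) = -8 + Σ Δx = 112.5 m.

112.5 m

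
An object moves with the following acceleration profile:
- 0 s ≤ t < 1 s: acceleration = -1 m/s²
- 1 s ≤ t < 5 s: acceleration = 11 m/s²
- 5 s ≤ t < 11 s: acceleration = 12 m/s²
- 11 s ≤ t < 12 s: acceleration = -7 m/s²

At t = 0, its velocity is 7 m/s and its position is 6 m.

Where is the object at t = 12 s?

On each constant-a segment, Δv = aΔt and Δx = v₀Δt + ½aΔt²; chain segment to segment.
0–1 s: v starts 7 m/s; Δx = 7·1 + ½·-1·1² = 6.5 m; v ends 6 m/s.
1–5 s: v starts 6 m/s; Δx = 6·4 + ½·11·4² = 112 m; v ends 50 m/s.
5–11 s: v starts 50 m/s; Δx = 50·6 + ½·12·6² = 516 m; v ends 122 m/s.
11–12 s: v starts 122 m/s; Δx = 122·1 + ½·-7·1² = 118.5 m; v ends 115 m/s.
x(12) = 6 + Σ Δx = 759 m.

759 m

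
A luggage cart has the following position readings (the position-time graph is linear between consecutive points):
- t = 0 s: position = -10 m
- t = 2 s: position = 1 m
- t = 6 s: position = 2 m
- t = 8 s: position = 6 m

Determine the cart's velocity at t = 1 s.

Velocity is the slope of the x-t graph on 0–2 s: (1 − -10)/(2 − 0) = 5.5 m/s.

5.5 m/s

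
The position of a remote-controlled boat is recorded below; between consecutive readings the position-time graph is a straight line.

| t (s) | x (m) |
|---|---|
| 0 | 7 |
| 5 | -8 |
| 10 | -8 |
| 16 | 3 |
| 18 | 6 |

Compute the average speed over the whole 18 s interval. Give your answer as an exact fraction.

Average speed = (total path length)/(elapsed time); on a piecewise-linear x-t graph the path length is Σ|Δx|.
0–5 s: |Δx| = |-8 − 7| = 15 m
5–10 s: |Δx| = |-8 − -8| = 0 m
10–16 s: |Δx| = |3 − -8| = 11 m
16–18 s: |Δx| = |6 − 3| = 3 m
Total path = 29 m; average speed = 29/18 = 29/18 m/s.

29/18 m/s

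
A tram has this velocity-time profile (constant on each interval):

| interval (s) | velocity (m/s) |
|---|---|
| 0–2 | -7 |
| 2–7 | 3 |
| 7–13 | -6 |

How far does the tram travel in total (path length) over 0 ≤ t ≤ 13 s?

Total distance travelled is ∫|v| dt — sum the magnitudes of each area piece.
0–2 s: |-7| × 2 = 14 m
2–7 s: |3| × 5 = 15 m
7–13 s: |-6| × 6 = 36 m
Total distance = 65 m

65 m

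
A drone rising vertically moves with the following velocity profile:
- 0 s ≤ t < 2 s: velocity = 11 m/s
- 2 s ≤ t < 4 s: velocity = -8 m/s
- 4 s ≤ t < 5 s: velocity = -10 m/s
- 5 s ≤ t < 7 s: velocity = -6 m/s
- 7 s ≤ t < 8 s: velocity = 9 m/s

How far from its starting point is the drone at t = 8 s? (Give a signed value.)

Net displacement equals the area under the velocity-time graph (areas below the axis count negative).
0–2 s: 11 × 2 = 22 m
2–4 s: -8 × 2 = -16 m
4–5 s: -10 × 1 = -10 m
5–7 s: -6 × 2 = -12 m
7–8 s: 9 × 1 = 9 m
Net displacement = -7 m

-7 m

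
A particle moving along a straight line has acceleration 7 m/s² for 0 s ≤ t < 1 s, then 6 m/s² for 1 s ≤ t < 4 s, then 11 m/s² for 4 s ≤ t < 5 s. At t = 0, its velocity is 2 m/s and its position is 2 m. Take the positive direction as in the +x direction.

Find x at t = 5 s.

On each constant-a segment, Δv = aΔt and Δx = v₀Δt + ½aΔt²; chain segment to segment.
0–1 s: v starts 2 m/s; Δx = 2·1 + ½·7·1² = 5.5 m; v ends 9 m/s.
1–4 s: v starts 9 m/s; Δx = 9·3 + ½·6·3² = 54 m; v ends 27 m/s.
4–5 s: v starts 27 m/s; Δx = 27·1 + ½·11·1² = 32.5 m; v ends 38 m/s.
x(5) = 2 + Σ Δx = 94 m.

94 m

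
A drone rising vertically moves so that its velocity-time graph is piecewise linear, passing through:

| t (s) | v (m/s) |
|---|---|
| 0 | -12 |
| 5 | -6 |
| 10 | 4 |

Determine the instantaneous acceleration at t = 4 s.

1.2 m/s²

Acceleration is the slope of the v-t graph on 0–5 s: (-6 − -12)/(5 − 0) = 1.2 m/s².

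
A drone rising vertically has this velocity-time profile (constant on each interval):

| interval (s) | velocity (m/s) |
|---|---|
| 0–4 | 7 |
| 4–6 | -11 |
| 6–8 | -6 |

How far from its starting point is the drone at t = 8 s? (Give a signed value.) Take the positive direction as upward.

Net displacement equals the area under the velocity-time graph (areas below the axis count negative).
0–4 s: 7 × 4 = 28 m
4–6 s: -11 × 2 = -22 m
6–8 s: -6 × 2 = -12 m
Net displacement = -6 m

-6 m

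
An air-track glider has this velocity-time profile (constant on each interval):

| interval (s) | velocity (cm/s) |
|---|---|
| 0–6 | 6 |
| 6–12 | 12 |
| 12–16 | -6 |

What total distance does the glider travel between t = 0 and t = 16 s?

132 cm

Distance (not displacement) is the total path length: add the absolute areas under v-t.
0–6 s: |6| × 6 = 36 cm
6–12 s: |12| × 6 = 72 cm
12–16 s: |-6| × 4 = 24 cm
Total distance = 132 cm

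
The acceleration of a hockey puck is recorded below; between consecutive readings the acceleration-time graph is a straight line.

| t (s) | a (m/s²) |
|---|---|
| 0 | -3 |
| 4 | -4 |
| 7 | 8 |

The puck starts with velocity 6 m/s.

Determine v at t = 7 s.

Δv equals the area under the a-t graph; then v = v₀ + Δv.
0–4 s: ½(-3 + -4)(4) = -14 m/s
4–7 s: ½(-4 + 8)(3) = 6 m/s
Δv = -8 m/s, so v(7) = 6 + (-8) = -2 m/s.

-2 m/s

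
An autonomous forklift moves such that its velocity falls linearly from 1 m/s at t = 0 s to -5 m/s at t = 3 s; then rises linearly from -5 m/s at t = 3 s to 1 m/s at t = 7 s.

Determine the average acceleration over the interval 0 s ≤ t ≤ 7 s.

Average acceleration = Δv/Δt = (1 − 1)/(7 − 0) = 0 m/s².

0 m/s²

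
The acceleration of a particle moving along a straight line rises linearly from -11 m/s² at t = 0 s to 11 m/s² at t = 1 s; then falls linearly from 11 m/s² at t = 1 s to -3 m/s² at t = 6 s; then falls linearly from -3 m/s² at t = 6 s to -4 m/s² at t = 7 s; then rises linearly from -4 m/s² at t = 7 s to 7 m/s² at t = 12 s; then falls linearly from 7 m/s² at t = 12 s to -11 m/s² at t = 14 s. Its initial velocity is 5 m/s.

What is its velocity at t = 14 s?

25 m/s

Δv equals the area under the a-t graph; then v = v₀ + Δv.
0–1 s: ½(-11 + 11)(1) = 0 m/s
1–6 s: ½(11 + -3)(5) = 20 m/s
6–7 s: ½(-3 + -4)(1) = -3.5 m/s
7–12 s: ½(-4 + 7)(5) = 7.5 m/s
12–14 s: ½(7 + -11)(2) = -4 m/s
Δv = 20 m/s, so v(14) = 5 + (20) = 25 m/s.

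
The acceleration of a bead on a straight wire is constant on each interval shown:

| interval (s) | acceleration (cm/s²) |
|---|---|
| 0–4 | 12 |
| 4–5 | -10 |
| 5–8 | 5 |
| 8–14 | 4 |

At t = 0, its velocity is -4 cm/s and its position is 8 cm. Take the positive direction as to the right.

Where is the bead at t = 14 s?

On each constant-a segment, Δv = aΔt and Δx = v₀Δt + ½aΔt²; chain segment to segment.
0–4 s: v starts -4 cm/s; Δx = -4·4 + ½·12·4² = 80 cm; v ends 44 cm/s.
4–5 s: v starts 44 cm/s; Δx = 44·1 + ½·-10·1² = 39 cm; v ends 34 cm/s.
5–8 s: v starts 34 cm/s; Δx = 34·3 + ½·5·3² = 124.5 cm; v ends 49 cm/s.
8–14 s: v starts 49 cm/s; Δx = 49·6 + ½·4·6² = 366 cm; v ends 73 cm/s.
x(14) = 8 + Σ Δx = 617.5 cm.

617.5 cm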